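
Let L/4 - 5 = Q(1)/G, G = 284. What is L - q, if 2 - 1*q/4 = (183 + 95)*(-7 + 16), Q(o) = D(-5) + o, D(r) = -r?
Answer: 711426/71 ≈ 10020.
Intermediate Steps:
Q(o) = 5 + o (Q(o) = -1*(-5) + o = 5 + o)
q = -10000 (q = 8 - 4*(183 + 95)*(-7 + 16) = 8 - 1112*9 = 8 - 4*2502 = 8 - 10008 = -10000)
L = 1426/71 (L = 20 + 4*((5 + 1)/284) = 20 + 4*(6*(1/284)) = 20 + 4*(3/142) = 20 + 6/71 = 1426/71 ≈ 20.085)
L - q = 1426/71 - 1*(-10000) = 1426/71 + 10000 = 711426/71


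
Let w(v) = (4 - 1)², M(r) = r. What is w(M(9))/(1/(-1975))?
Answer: -17775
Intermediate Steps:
w(v) = 9 (w(v) = 3² = 9)
w(M(9))/(1/(-1975)) = 9/(1/(-1975)) = 9/(-1/1975) = 9*(-1975) = -17775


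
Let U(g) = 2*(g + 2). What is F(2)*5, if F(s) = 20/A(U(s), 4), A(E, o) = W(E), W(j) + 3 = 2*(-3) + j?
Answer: -100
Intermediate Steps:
W(j) = -9 + j (W(j) = -3 + (2*(-3) + j) = -3 + (-6 + j) = -9 + j)
U(g) = 4 + 2*g (U(g) = 2*(2 + g) = 4 + 2*g)
A(E, o) = -9 + E
F(s) = 20/(-5 + 2*s) (F(s) = 20/(-9 + (4 + 2*s)) = 20/(-5 + 2*s))
F(2)*5 = (20/(-5 + 2*2))*5 = (20/(-5 + 4))*5 = (20/(-1))*5 = (20*(-1))*5 = -20*5 = -100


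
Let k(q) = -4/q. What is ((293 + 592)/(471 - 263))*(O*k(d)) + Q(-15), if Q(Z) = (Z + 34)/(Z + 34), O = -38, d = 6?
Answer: 5657/52 ≈ 108.79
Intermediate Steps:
Q(Z) = 1 (Q(Z) = (34 + Z)/(34 + Z) = 1)
((293 + 592)/(471 - 263))*(O*k(d)) + Q(-15) = ((293 + 592)/(471 - 263))*(-(-152)/6) + 1 = (885/208)*(-(-152)/6) + 1 = (885*(1/208))*(-38*(-2/3)) + 1 = (885/208)*(76/3) + 1 = 5605/52 + 1 = 5657/52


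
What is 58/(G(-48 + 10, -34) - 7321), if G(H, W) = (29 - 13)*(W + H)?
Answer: -58/8473 ≈ -0.0068453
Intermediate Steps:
G(H, W) = 16*H + 16*W (G(H, W) = 16*(H + W) = 16*H + 16*W)
58/(G(-48 + 10, -34) - 7321) = 58/((16*(-48 + 10) + 16*(-34)) - 7321) = 58/((16*(-38) - 544) - 7321) = 58/((-608 - 544) - 7321) = 58/(-1152 - 7321) = 58/(-8473) = -1/8473*58 = -58/8473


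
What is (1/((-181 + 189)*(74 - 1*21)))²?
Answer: 1/179776 ≈ 5.5625e-6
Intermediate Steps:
(1/((-181 + 189)*(74 - 1*21)))² = (1/(8*(74 - 21)))² = ((⅛)/53)² = ((⅛)*(1/53))² = (1/424)² = 1/179776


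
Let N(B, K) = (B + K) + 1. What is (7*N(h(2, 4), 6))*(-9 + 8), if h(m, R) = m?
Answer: -63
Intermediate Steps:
N(B, K) = 1 + B + K
(7*N(h(2, 4), 6))*(-9 + 8) = (7*(1 + 2 + 6))*(-9 + 8) = (7*9)*(-1) = 63*(-1) = -63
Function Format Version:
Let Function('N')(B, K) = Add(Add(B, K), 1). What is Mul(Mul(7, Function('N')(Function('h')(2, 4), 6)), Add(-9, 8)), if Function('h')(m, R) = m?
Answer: -63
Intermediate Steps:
Function('N')(B, K) = Add(1, B, K)
Mul(Mul(7, Function('N')(Function('h')(2, 4), 6)), Add(-9, 8)) = Mul(Mul(7, Add(1, 2, 6)), Add(-9, 8)) = Mul(Mul(7, 9), -1) = Mul(63, -1) = -63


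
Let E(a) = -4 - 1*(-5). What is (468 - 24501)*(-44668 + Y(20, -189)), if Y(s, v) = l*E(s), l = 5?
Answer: 1073385879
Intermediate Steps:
E(a) = 1 (E(a) = -4 + 5 = 1)
Y(s, v) = 5 (Y(s, v) = 5*1 = 5)
(468 - 24501)*(-44668 + Y(20, -189)) = (468 - 24501)*(-44668 + 5) = -24033*(-44663) = 1073385879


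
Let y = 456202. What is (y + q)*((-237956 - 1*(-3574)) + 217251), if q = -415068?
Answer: -704666554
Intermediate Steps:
(y + q)*((-237956 - 1*(-3574)) + 217251) = (456202 - 415068)*((-237956 - 1*(-3574)) + 217251) = 41134*((-237956 + 3574) + 217251) = 41134*(-234382 + 217251) = 41134*(-17131) = -704666554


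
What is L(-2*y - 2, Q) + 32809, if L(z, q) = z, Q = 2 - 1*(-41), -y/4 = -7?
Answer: 32751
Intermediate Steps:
y = 28 (y = -4*(-7) = 28)
Q = 43 (Q = 2 + 41 = 43)
L(-2*y - 2, Q) + 32809 = (-2*28 - 2) + 32809 = (-56 - 2) + 32809 = -58 + 32809 = 32751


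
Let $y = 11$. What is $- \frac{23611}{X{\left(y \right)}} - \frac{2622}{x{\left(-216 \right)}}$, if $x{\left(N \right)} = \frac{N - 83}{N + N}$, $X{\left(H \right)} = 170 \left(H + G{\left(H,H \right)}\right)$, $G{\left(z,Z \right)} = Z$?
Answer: $- \frac{184494463}{48620} \approx -3794.6$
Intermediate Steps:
$X{\left(H \right)} = 340 H$ ($X{\left(H \right)} = 170 \left(H + H\right) = 170 \cdot 2 H = 340 H$)
$x{\left(N \right)} = \frac{-83 + N}{2 N}$
$- \frac{23611}{X{\left(y \right)}} - \frac{2622}{x{\left(-216 \right)}} = - \frac{23611}{340 \cdot 11} - \frac{2622}{\frac{1}{2} \frac{1}{-216} \left(-83 - 216\right)} = - \frac{23611}{3740} - \frac{2622}{\frac{1}{2} \left(- \frac{1}{216}\right) \left(-299\right)} = \left(-23611\right) \frac{1}{3740} - \frac{2622}{\frac{299}{432}} = - \frac{23611}{3740} - \frac{49248}{13} = - \frac{184494463}{48620}$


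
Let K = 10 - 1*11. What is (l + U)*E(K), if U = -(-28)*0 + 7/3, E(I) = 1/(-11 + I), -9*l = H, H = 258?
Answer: 79/36 ≈ 2.1944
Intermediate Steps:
l = -86/3 (l = -⅑*258 = -86/3 ≈ -28.667)
K = -1 (K = 10 - 11 = -1)
U = 7/3 (U = -7*0 + 7*(⅓) = 0 + 7/3 = 7/3 ≈ 2.3333)
(l + U)*E(K) = (-86/3 + 7/3)/(-11 - 1) = -79/3/(-12) = -79/3*(-1/12) = 79/36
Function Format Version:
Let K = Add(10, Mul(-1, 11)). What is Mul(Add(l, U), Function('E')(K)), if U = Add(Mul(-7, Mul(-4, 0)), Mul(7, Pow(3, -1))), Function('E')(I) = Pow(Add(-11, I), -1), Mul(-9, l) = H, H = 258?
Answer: Rational(79, 36) ≈ 2.1944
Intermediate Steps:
l = Rational(-86, 3) (l = Mul(Rational(-1, 9), 258) = Rational(-86, 3) ≈ -28.667)
K = -1 (K = Add(10, -11) = -1)
U = Rational(7, 3) (U = Add(Mul(-7, 0), Mul(7, Rational(1, 3))) = Add(0, Rational(7, 3)) = Rational(7, 3) ≈ 2.3333)
Mul(Add(l, U), Function('E')(K)) = Mul(Add(Rational(-86, 3), Rational(7, 3)), Pow(Add(-11, -1), -1)) = Mul(Rational(-79, 3), Pow(-12, -1)) = Mul(Rational(-79, 3), Rational(-1, 12)) = Rational(79, 36)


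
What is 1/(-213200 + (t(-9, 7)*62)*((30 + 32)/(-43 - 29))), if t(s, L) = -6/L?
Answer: -21/4476239 ≈ -4.6914e-6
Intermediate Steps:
1/(-213200 + (t(-9, 7)*62)*((30 + 32)/(-43 - 29))) = 1/(-213200 + (-6/7*62)*((30 + 32)/(-43 - 29))) = 1/(-213200 + (-6*1/7*62)*(62/(-72))) = 1/(-213200 + (-6/7*62)*(62*(-1/72))) = 1/(-213200 - 372/7*(-31/36)) = 1/(-213200 + 961/21) = 1/(-4476239/21) = -21/4476239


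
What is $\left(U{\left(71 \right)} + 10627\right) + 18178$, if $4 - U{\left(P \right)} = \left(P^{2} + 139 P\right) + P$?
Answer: $13828$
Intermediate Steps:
$U{\left(P \right)} = 4 - P^{2} - 140 P$ ($U{\left(P \right)} = 4 - \left(\left(P^{2} + 139 P\right) + P\right) = 4 - \left(P^{2} + 140 P\right) = 4 - P^{2} - 140 P$)
$\left(U{\left(71 \right)} + 10627\right) + 18178 = \left(\left(4 - 71^{2} - 9940\right) + 10627\right) + 18178 = \left(\left(4 - 5041 - 9940\right) + 10627\right) + 18178 = \left(-14977 + 10627\right) + 18178 = -4350 + 18178 = 13828$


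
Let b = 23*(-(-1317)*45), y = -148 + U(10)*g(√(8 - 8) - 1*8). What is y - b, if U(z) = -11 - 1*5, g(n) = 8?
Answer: -1363371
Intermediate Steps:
U(z) = -16 (U(z) = -11 - 5 = -16)
y = -276 (y = -148 - 16*8 = -148 - 128 = -276)
b = 1363095 (b = 23*(-1317*(-45)) = 23*59265 = 1363095)
y - b = -276 - 1*1363095 = -276 - 1363095 = -1363371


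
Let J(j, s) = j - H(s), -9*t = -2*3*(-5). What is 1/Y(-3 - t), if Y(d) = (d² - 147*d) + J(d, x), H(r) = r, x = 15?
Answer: -9/572 ≈ -0.015734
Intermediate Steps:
t = -10/3 (t = -(-2*3)*(-5)/9 = -(-2)*(-5)/3 = -⅑*30 = -10/3 ≈ -3.3333)
J(j, s) = j - s
Y(d) = -15 + d² - 146*d (Y(d) = (d² - 147*d) + (d - 1*15) = (d² - 147*d) + (d - 15) = (d² - 147*d) + (-15 + d) = -15 + d² - 146*d)
1/Y(-3 - t) = 1/(-15 + (-3 - 1*(-10/3))² - 146*(-3 - 1*(-10/3))) = 1/(-15 + (-3 + 10/3)² - 146*(-3 + 10/3)) = 1/(-15 + (⅓)² - 146*⅓) = 1/(-15 + ⅑ - 146/3) = 1/(-572/9) = -9/572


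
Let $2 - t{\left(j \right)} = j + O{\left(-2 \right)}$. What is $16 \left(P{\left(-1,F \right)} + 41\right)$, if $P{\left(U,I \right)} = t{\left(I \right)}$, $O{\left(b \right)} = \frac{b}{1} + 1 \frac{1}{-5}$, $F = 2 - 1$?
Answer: $\frac{3536}{5} \approx 707.2$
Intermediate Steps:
$F = 1$ ($F = 2 - 1 = 1$)
$O{\left(b \right)} = - \frac{1}{5} + b$ ($O{\left(b \right)} = b 1 + 1 \left(- \frac{1}{5}\right) = b - \frac{1}{5} = - \frac{1}{5} + b$)
$t{\left(j \right)} = \frac{21}{5} - j$ ($t{\left(j \right)} = 2 - \left(j - \frac{11}{5}\right) = 2 - \left(- \frac{11}{5} + j\right) = \frac{21}{5} - j$)
$P{\left(U,I \right)} = \frac{21}{5} - I$
$16 \left(P{\left(-1,F \right)} + 41\right) = 16 \left(\left(\frac{21}{5} - 1\right) + 41\right) = 16 \left(\frac{16}{5} + 41\right) = 16 \cdot \frac{221}{5} = \frac{3536}{5}$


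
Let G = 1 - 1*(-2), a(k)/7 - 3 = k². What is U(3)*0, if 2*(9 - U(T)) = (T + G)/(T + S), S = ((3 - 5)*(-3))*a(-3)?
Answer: 0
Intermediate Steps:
a(k) = 21 + 7*k²
G = 3 (G = 1 + 2 = 3)
S = 504 (S = ((3 - 5)*(-3))*(21 + 7*(-3)²) = (-2*(-3))*(21 + 7*9) = 6*(21 + 63) = 6*84 = 504)
U(T) = 9 - (3 + T)/(2*(504 + T)) (U(T) = 9 - (T + 3)/(2*(T + 504)) = 9 - (3 + T)/(2*(504 + T)))
U(3)*0 = ((9069 + 17*3)/(2*(504 + 3)))*0 = ((½)*(9069 + 51)/507)*0 = ((½)*(1/507)*9120)*0 = (1520/169)*0 = 0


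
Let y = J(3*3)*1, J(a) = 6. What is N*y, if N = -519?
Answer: -3114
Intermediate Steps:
y = 6 (y = 6*1 = 6)
N*y = -519*6 = -3114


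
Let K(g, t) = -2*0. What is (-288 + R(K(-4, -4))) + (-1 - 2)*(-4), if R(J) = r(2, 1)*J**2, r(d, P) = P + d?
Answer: -276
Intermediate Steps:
K(g, t) = 0
R(J) = 3*J**2 (R(J) = (1 + 2)*J**2 = 3*J**2)
(-288 + R(K(-4, -4))) + (-1 - 2)*(-4) = (-288 + 3*0**2) + (-1 - 2)*(-4) = (-288 + 3*0) - 3*(-4) = (-288 + 0) + 12 = -288 + 12 = -276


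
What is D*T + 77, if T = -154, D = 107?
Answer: -16401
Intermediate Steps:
D*T + 77 = 107*(-154) + 77 = -16478 + 77 = -16401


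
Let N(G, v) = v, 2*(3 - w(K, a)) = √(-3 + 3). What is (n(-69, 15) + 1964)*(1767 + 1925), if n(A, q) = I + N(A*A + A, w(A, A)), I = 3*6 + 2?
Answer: 7336004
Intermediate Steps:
w(K, a) = 3 (w(K, a) = 3 - √(-3 + 3)/2 = 3 - √0/2 = 3 - ½*0 = 3 + 0 = 3)
I = 20 (I = 18 + 2 = 20)
n(A, q) = 23 (n(A, q) = 20 + 3 = 23)
(n(-69, 15) + 1964)*(1767 + 1925) = (23 + 1964)*(1767 + 1925) = 1987*3692 = 7336004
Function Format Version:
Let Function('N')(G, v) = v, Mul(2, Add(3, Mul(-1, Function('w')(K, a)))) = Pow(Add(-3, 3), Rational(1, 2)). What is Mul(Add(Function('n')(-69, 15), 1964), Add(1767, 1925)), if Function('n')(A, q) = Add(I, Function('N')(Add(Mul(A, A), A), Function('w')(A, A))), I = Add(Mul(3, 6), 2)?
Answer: 7336004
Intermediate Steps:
Function('w')(K, a) = 3 (Function('w')(K, a) = Add(3, Mul(Rational(-1, 2), Pow(Add(-3, 3), Rational(1, 2)))) = Add(3, Mul(Rational(-1, 2), Pow(0, Rational(1, 2)))) = Add(3, Mul(Rational(-1, 2), 0)) = Add(3, 0) = 3)
I = 20 (I = Add(18, 2) = 20)
Function('n')(A, q) = 23 (Function('n')(A, q) = Add(20, 3) = 23)
Mul(Add(Function('n')(-69, 15), 1964), Add(1767, 1925)) = Mul(Add(23, 1964), Add(1767, 1925)) = Mul(1987, 3692) = 7336004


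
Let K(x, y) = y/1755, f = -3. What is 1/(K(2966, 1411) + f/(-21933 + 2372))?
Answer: 34329555/27605836 ≈ 1.2436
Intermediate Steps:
K(x, y) = y/1755 (K(x, y) = y*(1/1755) = y/1755)
1/(K(2966, 1411) + f/(-21933 + 2372)) = 1/((1/1755)*1411 - 3/(-21933 + 2372)) = 1/(1411/1755 - 3/(-19561)) = 1/(1411/1755 - 1/19561*(-3)) = 1/(1411/1755 + 3/19561) = 1/(27605836/34329555) = 34329555/27605836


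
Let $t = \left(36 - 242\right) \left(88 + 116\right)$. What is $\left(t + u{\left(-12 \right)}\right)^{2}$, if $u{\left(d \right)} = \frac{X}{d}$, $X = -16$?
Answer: $\frac{15893140624}{9} \approx 1.7659 \cdot 10^{9}$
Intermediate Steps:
$t = -42024$ ($t = \left(-206\right) 204 = -42024$)
$u{\left(d \right)} = - \frac{16}{d}$
$\left(t + u{\left(-12 \right)}\right)^{2} = \left(-42024 - \frac{16}{-12}\right)^{2} = \left(-42024 - - \frac{4}{3}\right)^{2} = \left(-42024 + \frac{4}{3}\right)^{2} = \left(- \frac{126068}{3}\right)^{2} = \frac{15893140624}{9}$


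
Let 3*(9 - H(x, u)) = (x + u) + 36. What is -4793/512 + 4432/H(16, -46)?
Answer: 2235633/3584 ≈ 623.78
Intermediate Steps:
H(x, u) = -3 - u/3 - x/3 (H(x, u) = 9 - ((x + u) + 36)/3 = 9 - ((u + x) + 36)/3 = 9 - (36 + u + x)/3 = 9 + (-12 - u/3 - x/3) = -3 - u/3 - x/3)
-4793/512 + 4432/H(16, -46) = -4793/512 + 4432/(-3 - 1/3*(-46) - 1/3*16) = -4793*1/512 + 4432/(-3 + 46/3 - 16/3) = -4793/512 + 4432/7 = 2235633/3584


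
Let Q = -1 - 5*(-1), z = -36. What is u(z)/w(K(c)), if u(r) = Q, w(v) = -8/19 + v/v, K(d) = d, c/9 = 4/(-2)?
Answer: 76/11 ≈ 6.9091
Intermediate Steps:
c = -18 (c = 9*(4/(-2)) = 9*(4*(-½)) = 9*(-2) = -18)
w(v) = 11/19 (w(v) = -8*1/19 + 1 = -8/19 + 1 = 11/19)
Q = 4 (Q = -1 + 5 = 4)
u(r) = 4
u(z)/w(K(c)) = 4/(11/19) = 4*(19/11) = 76/11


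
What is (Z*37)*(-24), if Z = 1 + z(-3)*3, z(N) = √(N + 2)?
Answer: -888 - 2664*I ≈ -888.0 - 2664.0*I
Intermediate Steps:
z(N) = √(2 + N)
Z = 1 + 3*I (Z = 1 + √(2 - 3)*3 = 1 + √(-1)*3 = 1 + I*3 = 1 + 3*I ≈ 1.0 + 3.0*I)
(Z*37)*(-24) = ((1 + 3*I)*37)*(-24) = (37 + 111*I)*(-24) = -888 - 2664*I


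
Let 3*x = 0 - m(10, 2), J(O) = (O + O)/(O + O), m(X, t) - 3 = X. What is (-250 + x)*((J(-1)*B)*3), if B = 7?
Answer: -5341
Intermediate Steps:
m(X, t) = 3 + X
J(O) = 1 (J(O) = (2*O)/((2*O)) = (2*O)*(1/(2*O)) = 1)
x = -13/3 (x = (0 - (3 + 10))/3 = (0 - 1*13)/3 = (0 - 13)/3 = (1/3)*(-13) = -13/3 ≈ -4.3333)
(-250 + x)*((J(-1)*B)*3) = (-250 - 13/3)*((1*7)*3) = -5341*3/3 = -763/3*21 = -5341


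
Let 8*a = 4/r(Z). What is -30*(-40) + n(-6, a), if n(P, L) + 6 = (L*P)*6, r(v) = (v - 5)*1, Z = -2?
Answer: 8376/7 ≈ 1196.6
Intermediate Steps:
r(v) = -5 + v (r(v) = (-5 + v)*1 = -5 + v)
a = -1/14 (a = (4/(-5 - 2))/8 = (4/(-7))/8 = (4*(-⅐))/8 = (⅛)*(-4/7) = -1/14 ≈ -0.071429)
n(P, L) = -6 + 6*L*P (n(P, L) = -6 + (L*P)*6 = -6 + 6*L*P)
-30*(-40) + n(-6, a) = -30*(-40) + (-6 + 6*(-1/14)*(-6)) = 1200 + (-6 + 18/7) = 1200 - 24/7 = 8376/7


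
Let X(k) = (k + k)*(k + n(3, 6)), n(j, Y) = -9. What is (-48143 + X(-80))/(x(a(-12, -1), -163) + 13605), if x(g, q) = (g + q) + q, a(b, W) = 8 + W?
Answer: -33903/13286 ≈ -2.5518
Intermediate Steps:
x(g, q) = g + 2*q
X(k) = 2*k*(-9 + k) (X(k) = (k + k)*(k - 9) = (2*k)*(-9 + k) = 2*k*(-9 + k))
(-48143 + X(-80))/(x(a(-12, -1), -163) + 13605) = (-48143 + 2*(-80)*(-9 - 80))/(((8 - 1) + 2*(-163)) + 13605) = (-48143 + 2*(-80)*(-89))/((7 - 326) + 13605) = (-48143 + 14240)/(-319 + 13605) = -33903/13286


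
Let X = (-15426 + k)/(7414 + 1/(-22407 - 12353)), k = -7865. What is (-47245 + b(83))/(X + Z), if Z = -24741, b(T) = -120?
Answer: 12206464416235/6376828514659 ≈ 1.9142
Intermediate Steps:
X = -809595160/257710639 (X = (-15426 - 7865)/(7414 + 1/(-22407 - 12353)) = -23291/(7414 + 1/(-34760)) = -23291/(7414 - 1/34760) = -23291/257710639/34760 = -23291*34760/257710639 = -809595160/257710639 ≈ -3.1415)
(-47245 + b(83))/(X + Z) = (-47245 - 120)/(-809595160/257710639 - 24741) = -47365/(-6376828514659/257710639) = -47365*(-257710639/6376828514659) = 12206464416235/6376828514659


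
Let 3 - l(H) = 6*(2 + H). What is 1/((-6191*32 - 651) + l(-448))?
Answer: -1/196084 ≈ -5.0999e-6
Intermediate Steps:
l(H) = -9 - 6*H (l(H) = 3 - 6*(2 + H) = 3 - (12 + 6*H) = 3 + (-12 - 6*H) = -9 - 6*H)
1/((-6191*32 - 651) + l(-448)) = 1/((-6191*32 - 651) + (-9 - 6*(-448))) = 1/((-198112 - 651) + (-9 + 2688)) = 1/(-198763 + 2679) = 1/(-196084) = -1/196084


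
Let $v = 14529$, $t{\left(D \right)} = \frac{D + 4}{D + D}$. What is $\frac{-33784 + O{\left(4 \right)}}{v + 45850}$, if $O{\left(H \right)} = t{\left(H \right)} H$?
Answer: $- \frac{33780}{60379} \approx -0.55947$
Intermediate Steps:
$t{\left(D \right)} = \frac{4 + D}{2 D}$
$O{\left(H \right)} = 2 + \frac{H}{2}$ ($O{\left(H \right)} = \frac{4 + H}{2 H} H = 2 + \frac{H}{2}$)
$\frac{-33784 + O{\left(4 \right)}}{v + 45850} = \frac{-33784 + \left(2 + \frac{1}{2} \cdot 4\right)}{14529 + 45850} = \frac{-33784 + \left(2 + 2\right)}{60379} = \left(-33784 + 4\right) \frac{1}{60379} = \left(-33780\right) \frac{1}{60379} = - \frac{33780}{60379}$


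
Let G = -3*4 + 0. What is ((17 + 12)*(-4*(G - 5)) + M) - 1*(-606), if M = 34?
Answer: 2612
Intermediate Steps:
G = -12 (G = -12 + 0 = -12)
((17 + 12)*(-4*(G - 5)) + M) - 1*(-606) = ((17 + 12)*(-4*(-12 - 5)) + 34) - 1*(-606) = (29*(-4*(-17)) + 34) + 606 = (29*68 + 34) + 606 = (1972 + 34) + 606 = 2006 + 606 = 2612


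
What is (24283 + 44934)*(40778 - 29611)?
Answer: 772946239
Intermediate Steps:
(24283 + 44934)*(40778 - 29611) = 69217*11167 = 772946239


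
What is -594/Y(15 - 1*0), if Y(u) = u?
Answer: -198/5 ≈ -39.600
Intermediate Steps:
-594/Y(15 - 1*0) = -594/(15 - 1*0) = -594/(15 + 0) = -594/15 = -594*1/15 = -198/5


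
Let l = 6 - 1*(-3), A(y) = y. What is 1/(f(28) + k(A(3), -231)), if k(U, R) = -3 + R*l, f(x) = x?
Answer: -1/2054 ≈ -0.00048685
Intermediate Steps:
l = 9 (l = 6 + 3 = 9)
k(U, R) = -3 + 9*R (k(U, R) = -3 + R*9 = -3 + 9*R)
1/(f(28) + k(A(3), -231)) = 1/(28 + (-3 + 9*(-231))) = 1/(28 + (-3 - 2079)) = 1/(28 - 2082) = 1/(-2054) = -1/2054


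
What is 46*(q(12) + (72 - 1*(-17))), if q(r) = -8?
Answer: 3726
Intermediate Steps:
46*(q(12) + (72 - 1*(-17))) = 46*(-8 + (72 - 1*(-17))) = 46*(-8 + (72 + 17)) = 46*(-8 + 89) = 46*81 = 3726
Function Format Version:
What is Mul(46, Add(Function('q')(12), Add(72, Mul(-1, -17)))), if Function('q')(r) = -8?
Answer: 3726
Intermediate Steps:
Mul(46, Add(Function('q')(12), Add(72, Mul(-1, -17)))) = Mul(46, Add(-8, Add(72, Mul(-1, -17)))) = Mul(46, Add(-8, Add(72, 17))) = Mul(46, Add(-8, 89)) = Mul(46, 81) = 3726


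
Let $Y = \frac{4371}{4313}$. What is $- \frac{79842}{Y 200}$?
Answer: $- \frac{57393091}{145700} \approx -393.91$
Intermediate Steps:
$Y = \frac{4371}{4313}$ ($Y = 4371 \cdot \frac{1}{4313} = \frac{4371}{4313} \approx 1.0134$)
$- \frac{79842}{Y 200} = - \frac{79842}{\frac{4371}{4313} \cdot 200} = - \frac{79842}{\frac{874200}{4313}} = \left(-79842\right) \frac{4313}{874200} = - \frac{57393091}{145700}$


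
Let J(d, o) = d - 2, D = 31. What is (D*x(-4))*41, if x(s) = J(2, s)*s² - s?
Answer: 5084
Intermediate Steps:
J(d, o) = -2 + d
x(s) = -s (x(s) = (-2 + 2)*s² - s = 0*s² - s = 0 - s = -s)
(D*x(-4))*41 = (31*(-1*(-4)))*41 = (31*4)*41 = 124*41 = 5084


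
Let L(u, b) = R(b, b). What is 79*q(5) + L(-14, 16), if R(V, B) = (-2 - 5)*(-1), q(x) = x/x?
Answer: 86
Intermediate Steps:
q(x) = 1
R(V, B) = 7 (R(V, B) = -7*(-1) = 7)
L(u, b) = 7
79*q(5) + L(-14, 16) = 79*1 + 7 = 79 + 7 = 86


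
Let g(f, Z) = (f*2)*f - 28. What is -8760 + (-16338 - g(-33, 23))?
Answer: -27248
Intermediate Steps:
g(f, Z) = -28 + 2*f² (g(f, Z) = (2*f)*f - 28 = 2*f² - 28 = -28 + 2*f²)
-8760 + (-16338 - g(-33, 23)) = -8760 + (-16338 - (-28 + 2*(-33)²)) = -8760 + (-16338 - (-28 + 2*1089)) = -8760 + (-16338 - (-28 + 2178)) = -8760 + (-16338 - 1*2150) = -8760 + (-16338 - 2150) = -8760 - 18488 = -27248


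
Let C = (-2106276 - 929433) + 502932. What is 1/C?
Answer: -1/2532777 ≈ -3.9482e-7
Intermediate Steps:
C = -2532777 (C = -3035709 + 502932 = -2532777)
1/C = 1/(-2532777) = -1/2532777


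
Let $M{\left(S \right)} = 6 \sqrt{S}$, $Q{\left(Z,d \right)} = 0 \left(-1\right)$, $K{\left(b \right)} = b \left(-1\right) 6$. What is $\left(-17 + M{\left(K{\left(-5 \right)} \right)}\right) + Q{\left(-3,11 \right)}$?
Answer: $-17 + 6 \sqrt{30} \approx 15.863$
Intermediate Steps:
$K{\left(b \right)} = - 6 b$ ($K{\left(b \right)} = - b 6 = - 6 b$)
$Q{\left(Z,d \right)} = 0$
$\left(-17 + M{\left(K{\left(-5 \right)} \right)}\right) + Q{\left(-3,11 \right)} = \left(-17 + 6 \sqrt{\left(-6\right) \left(-5\right)}\right) + 0 = \left(-17 + 6 \sqrt{30}\right) + 0 = -17 + 6 \sqrt{30}$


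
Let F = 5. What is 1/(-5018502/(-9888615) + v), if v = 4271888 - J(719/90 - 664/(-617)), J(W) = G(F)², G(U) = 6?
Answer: 3296205/14080901594494 ≈ 2.3409e-7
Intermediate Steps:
J(W) = 36 (J(W) = 6² = 36)
v = 4271852 (v = 4271888 - 1*36 = 4271888 - 36 = 4271852)
1/(-5018502/(-9888615) + v) = 1/(-5018502/(-9888615) + 4271852) = 1/(-5018502*(-1/9888615) + 4271852) = 1/(1672834/3296205 + 4271852) = 1/(14080901594494/3296205) = 3296205/14080901594494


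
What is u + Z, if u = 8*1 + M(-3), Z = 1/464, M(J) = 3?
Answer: 5105/464 ≈ 11.002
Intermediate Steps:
Z = 1/464 ≈ 0.0021552
u = 11 (u = 8*1 + 3 = 8 + 3 = 11)
u + Z = 11 + 1/464 = 5105/464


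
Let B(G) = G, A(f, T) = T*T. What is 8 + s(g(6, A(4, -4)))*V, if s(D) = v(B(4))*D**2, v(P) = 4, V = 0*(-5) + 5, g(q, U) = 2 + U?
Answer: 6488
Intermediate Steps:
A(f, T) = T**2
V = 5 (V = 0 + 5 = 5)
s(D) = 4*D**2
8 + s(g(6, A(4, -4)))*V = 8 + (4*(2 + (-4)**2)**2)*5 = 8 + (4*(2 + 16)**2)*5 = 8 + (4*18**2)*5 = 8 + (4*324)*5 = 8 + 1296*5 = 8 + 6480 = 6488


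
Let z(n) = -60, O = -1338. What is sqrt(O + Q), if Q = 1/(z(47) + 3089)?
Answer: I*sqrt(12275934229)/3029 ≈ 36.579*I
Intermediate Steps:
Q = 1/3029 (Q = 1/(-60 + 3089) = 1/3029 ≈ 0.00033014)
sqrt(O + Q) = sqrt(-1338 + 1/3029) = sqrt(-4052801/3029) = I*sqrt(12275934229)/3029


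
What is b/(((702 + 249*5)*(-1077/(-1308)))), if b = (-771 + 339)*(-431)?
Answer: 27059904/232991 ≈ 116.14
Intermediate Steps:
b = 186192 (b = -432*(-431) = 186192)
b/(((702 + 249*5)*(-1077/(-1308)))) = 186192/(((702 + 249*5)*(-1077/(-1308)))) = 186192/(((702 + 1245)*(-1077*(-1/1308)))) = 186192/((1947*(359/436))) = 186192/(698973/436) = 186192*(436/698973) = 27059904/232991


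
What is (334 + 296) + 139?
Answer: 769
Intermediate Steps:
(334 + 296) + 139 = 630 + 139 = 769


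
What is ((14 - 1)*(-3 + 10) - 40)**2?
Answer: 2601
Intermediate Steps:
((14 - 1)*(-3 + 10) - 40)**2 = (13*7 - 40)**2 = (91 - 40)**2 = 51**2 = 2601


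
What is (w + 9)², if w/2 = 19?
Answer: 2209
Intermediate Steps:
w = 38 (w = 2*19 = 38)
(w + 9)² = (38 + 9)² = 47² = 2209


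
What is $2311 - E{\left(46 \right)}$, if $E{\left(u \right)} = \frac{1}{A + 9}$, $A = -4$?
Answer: $\frac{11554}{5} \approx 2310.8$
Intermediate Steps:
$E{\left(u \right)} = \frac{1}{5}$ ($E{\left(u \right)} = \frac{1}{-4 + 9} = \frac{1}{5}$)
$2311 - E{\left(46 \right)} = 2311 - \frac{1}{5} = \frac{11554}{5}$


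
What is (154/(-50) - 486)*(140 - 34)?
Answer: -1296062/25 ≈ -51843.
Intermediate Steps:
(154/(-50) - 486)*(140 - 34) = (154*(-1/50) - 486)*106 = (-77/25 - 486)*106 = -12227/25*106 = -1296062/25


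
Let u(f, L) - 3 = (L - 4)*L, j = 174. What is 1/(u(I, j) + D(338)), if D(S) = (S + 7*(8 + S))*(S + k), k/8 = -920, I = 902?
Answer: -1/19351137 ≈ -5.1677e-8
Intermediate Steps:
k = -7360 (k = 8*(-920) = -7360)
D(S) = (-7360 + S)*(56 + 8*S) (D(S) = (S + 7*(8 + S))*(S - 7360) = (S + (56 + 7*S))*(-7360 + S) = (56 + 8*S)*(-7360 + S) = (-7360 + S)*(56 + 8*S))
u(f, L) = 3 + L*(-4 + L) (u(f, L) = 3 + (L - 4)*L = 3 + (-4 + L)*L = 3 + L*(-4 + L))
1/(u(I, j) + D(338)) = 1/((3 + 174² - 4*174) + (-412160 - 58824*338 + 8*338²)) = 1/((3 + 30276 - 696) + (-412160 - 19882512 + 8*114244)) = 1/(29583 + (-412160 - 19882512 + 913952)) = 1/(29583 - 19380720) = 1/(-19351137) = -1/19351137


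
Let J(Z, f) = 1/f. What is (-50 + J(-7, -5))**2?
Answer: 63001/25 ≈ 2520.0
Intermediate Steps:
(-50 + J(-7, -5))**2 = (-50 + 1/(-5))**2 = (-50 - 1/5)**2 = (-251/5)**2 = 63001/25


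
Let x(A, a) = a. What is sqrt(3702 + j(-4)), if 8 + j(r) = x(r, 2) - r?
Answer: 10*sqrt(37) ≈ 60.828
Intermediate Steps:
j(r) = -6 - r (j(r) = -8 + (2 - r) = -6 - r)
sqrt(3702 + j(-4)) = sqrt(3702 + (-6 - 1*(-4))) = sqrt(3702 + (-6 + 4)) = sqrt(3702 - 2) = sqrt(3700) = 10*sqrt(37)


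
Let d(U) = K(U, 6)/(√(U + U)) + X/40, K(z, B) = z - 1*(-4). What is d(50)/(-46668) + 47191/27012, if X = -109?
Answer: 7340791103/4201986720 ≈ 1.7470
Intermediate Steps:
K(z, B) = 4 + z (K(z, B) = z + 4 = 4 + z)
d(U) = -109/40 + √2*(4 + U)/(2*√U) (d(U) = (4 + U)/(√(U + U)) - 109/40 = (4 + U)/(√(2*U)) - 109*1/40 = (4 + U)/((√2*√U)) - 109/40 = (4 + U)*(√2/(2*√U)) - 109/40 = √2*(4 + U)/(2*√U) - 109/40 = -109/40 + √2*(4 + U)/(2*√U))
d(50)/(-46668) + 47191/27012 = ((-545*√2 + 20*√2*(4 + 50))/(40*√50))/(-46668) + 47191/27012 = ((√2/10)*(-545*√2 + 20*√2*54)/40)*(-1/46668) + 47191*(1/27012) = ((√2/10)*(-545*√2 + 1080*√2)/40)*(-1/46668) + 47191/27012 = ((√2/10)*(535*√2)/40)*(-1/46668) + 47191/27012 = (107/40)*(-1/46668) + 47191/27012 = -107/1866720 + 47191/27012 = 7340791103/4201986720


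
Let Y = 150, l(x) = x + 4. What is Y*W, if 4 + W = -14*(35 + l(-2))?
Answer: -78300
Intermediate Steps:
l(x) = 4 + x
W = -522 (W = -4 - 14*(35 + (4 - 2)) = -4 - 14*(35 + 2) = -4 - 14*37 = -4 - 518 = -522)
Y*W = 150*(-522) = -78300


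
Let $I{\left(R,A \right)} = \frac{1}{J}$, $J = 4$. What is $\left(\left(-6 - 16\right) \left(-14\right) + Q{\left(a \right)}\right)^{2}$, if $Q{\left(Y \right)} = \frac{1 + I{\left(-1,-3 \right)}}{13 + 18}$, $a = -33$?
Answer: $\frac{1459010809}{15376} \approx 94889.0$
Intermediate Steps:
$I{\left(R,A \right)} = \frac{1}{4}$
$Q{\left(Y \right)} = \frac{5}{124}$ ($Q{\left(Y \right)} = \frac{1 + \frac{1}{4}}{13 + 18} = \frac{5}{4 \cdot 31} = \frac{5}{4} \cdot \frac{1}{31} = \frac{5}{124}$)
$\left(\left(-6 - 16\right) \left(-14\right) + Q{\left(a \right)}\right)^{2} = \left(\left(-6 - 16\right) \left(-14\right) + \frac{5}{124}\right)^{2} = \left(\left(-22\right) \left(-14\right) + \frac{5}{124}\right)^{2} = \left(308 + \frac{5}{124}\right)^{2} = \left(\frac{38197}{124}\right)^{2} = \frac{1459010809}{15376}$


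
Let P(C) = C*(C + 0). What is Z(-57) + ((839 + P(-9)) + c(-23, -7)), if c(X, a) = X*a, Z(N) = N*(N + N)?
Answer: 7579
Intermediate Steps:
Z(N) = 2*N**2 (Z(N) = N*(2*N) = 2*N**2)
P(C) = C**2 (P(C) = C*C = C**2)
Z(-57) + ((839 + P(-9)) + c(-23, -7)) = 2*(-57)**2 + ((839 + (-9)**2) - 23*(-7)) = 2*3249 + ((839 + 81) + 161) = 6498 + (920 + 161) = 6498 + 1081 = 7579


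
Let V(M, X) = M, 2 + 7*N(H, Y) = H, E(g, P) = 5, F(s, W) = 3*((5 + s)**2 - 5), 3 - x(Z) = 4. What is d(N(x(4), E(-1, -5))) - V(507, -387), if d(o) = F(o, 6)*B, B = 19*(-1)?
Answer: -69246/49 ≈ -1413.2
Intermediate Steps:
x(Z) = -1 (x(Z) = 3 - 1*4 = 3 - 4 = -1)
F(s, W) = -15 + 3*(5 + s)**2 (F(s, W) = 3*(-5 + (5 + s)**2) = -15 + 3*(5 + s)**2)
B = -19
N(H, Y) = -2/7 + H/7
d(o) = 285 - 57*(5 + o)**2 (d(o) = (-15 + 3*(5 + o)**2)*(-19) = 285 - 57*(5 + o)**2)
d(N(x(4), E(-1, -5))) - V(507, -387) = (285 - 57*(5 + (-2/7 + (1/7)*(-1)))**2) - 1*507 = (285 - 57*(5 + (-2/7 - 1/7))**2) - 507 = (285 - 57*(5 - 3/7)**2) - 507 = (285 - 57*(32/7)**2) - 507 = (285 - 57*1024/49) - 507 = (285 - 58368/49) - 507 = -44403/49 - 507 = -69246/49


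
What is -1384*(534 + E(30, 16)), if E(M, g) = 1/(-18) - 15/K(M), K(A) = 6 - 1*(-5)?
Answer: -72972092/99 ≈ -7.3709e+5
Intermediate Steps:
K(A) = 11 (K(A) = 6 + 5 = 11)
E(M, g) = -281/198 (E(M, g) = 1/(-18) - 15/11 = 1*(-1/18) - 15*1/11 = -1/18 - 15/11 = -281/198)
-1384*(534 + E(30, 16)) = -1384*(534 - 281/198) = -1384*105451/198 = -72972092/99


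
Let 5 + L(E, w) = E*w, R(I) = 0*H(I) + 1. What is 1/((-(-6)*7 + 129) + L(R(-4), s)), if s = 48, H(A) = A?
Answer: 1/214 ≈ 0.0046729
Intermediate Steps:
R(I) = 1 (R(I) = 0*I + 1 = 0 + 1 = 1)
L(E, w) = -5 + E*w
1/((-(-6)*7 + 129) + L(R(-4), s)) = 1/((-(-6)*7 + 129) + (-5 + 1*48)) = 1/((-3*(-14) + 129) + (-5 + 48)) = 1/((42 + 129) + 43) = 1/(171 + 43) = 1/214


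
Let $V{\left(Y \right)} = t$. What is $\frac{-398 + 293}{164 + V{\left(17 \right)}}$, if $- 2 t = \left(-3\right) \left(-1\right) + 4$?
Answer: $- \frac{70}{107} \approx -0.65421$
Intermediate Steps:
$t = - \frac{7}{2}$ ($t = - \frac{\left(-3\right) \left(-1\right) + 4}{2} = - \frac{3 + 4}{2} = \left(- \frac{1}{2}\right) 7 = - \frac{7}{2} \approx -3.5$)
$V{\left(Y \right)} = - \frac{7}{2}$
$\frac{-398 + 293}{164 + V{\left(17 \right)}} = \frac{-398 + 293}{164 - \frac{7}{2}} = - \frac{105}{\frac{321}{2}} = \left(-105\right) \frac{2}{321} = - \frac{70}{107}$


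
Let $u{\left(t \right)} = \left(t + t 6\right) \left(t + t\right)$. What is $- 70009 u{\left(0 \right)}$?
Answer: $0$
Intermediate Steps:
$u{\left(t \right)} = 14 t^{2}$ ($u{\left(t \right)} = \left(t + 6 t\right) 2 t = 7 t 2 t = 14 t^{2}$)
$- 70009 u{\left(0 \right)} = - 70009 \cdot 14 \cdot 0^{2} = - 70009 \cdot 14 \cdot 0 = \left(-70009\right) 0 = 0$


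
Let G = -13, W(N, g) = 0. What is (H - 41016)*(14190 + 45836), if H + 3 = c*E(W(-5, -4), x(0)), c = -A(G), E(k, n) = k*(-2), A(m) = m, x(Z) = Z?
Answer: -2462206494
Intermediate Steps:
E(k, n) = -2*k
c = 13 (c = -1*(-13) = 13)
H = -3 (H = -3 + 13*(-2*0) = -3 + 13*0 = -3 + 0 = -3)
(H - 41016)*(14190 + 45836) = (-3 - 41016)*(14190 + 45836) = -41019*60026 = -2462206494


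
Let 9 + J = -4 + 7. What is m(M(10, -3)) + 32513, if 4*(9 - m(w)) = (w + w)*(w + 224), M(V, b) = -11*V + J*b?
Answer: 38594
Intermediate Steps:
J = -6 (J = -9 + (-4 + 7) = -9 + 3 = -6)
M(V, b) = -11*V - 6*b
m(w) = 9 - w*(224 + w)/2 (m(w) = 9 - (w + w)*(w + 224)/4 = 9 - 2*w*(224 + w)/4 = 9 - w*(224 + w)/2)
m(M(10, -3)) + 32513 = (9 - 112*(-11*10 - 6*(-3)) - (-11*10 - 6*(-3))²/2) + 32513 = (9 - 112*(-110 + 18) - (-110 + 18)²/2) + 32513 = (9 - 112*(-92) - ½*(-92)²) + 32513 = (9 + 10304 - ½*8464) + 32513 = (9 + 10304 - 4232) + 32513 = 6081 + 32513 = 38594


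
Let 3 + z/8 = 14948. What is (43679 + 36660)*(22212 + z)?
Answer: 11389820708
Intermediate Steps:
z = 119560 (z = -24 + 8*14948 = -24 + 119584 = 119560)
(43679 + 36660)*(22212 + z) = (43679 + 36660)*(22212 + 119560) = 80339*141772 = 11389820708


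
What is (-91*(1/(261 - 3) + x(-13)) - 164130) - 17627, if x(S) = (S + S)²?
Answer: -62764525/258 ≈ -2.4327e+5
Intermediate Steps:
x(S) = 4*S² (x(S) = (2*S)² = 4*S²)
(-91*(1/(261 - 3) + x(-13)) - 164130) - 17627 = (-91*(1/(261 - 3) + 4*(-13)²) - 164130) - 17627 = (-91*(1/258 + 4*169) - 164130) - 17627 = (-91*(1/258 + 676) - 164130) - 17627 = (-91*174409/258 - 164130) - 17627 = (-15871219/258 - 164130) - 17627 = -58216759/258 - 17627 = -62764525/258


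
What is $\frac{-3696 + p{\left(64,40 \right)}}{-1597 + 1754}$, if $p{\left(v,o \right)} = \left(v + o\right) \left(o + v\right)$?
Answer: $\frac{7120}{157} \approx 45.35$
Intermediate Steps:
$p{\left(v,o \right)} = \left(o + v\right)^{2}$ ($p{\left(v,o \right)} = \left(o + v\right) \left(o + v\right) = \left(o + v\right)^{2}$)
$\frac{-3696 + p{\left(64,40 \right)}}{-1597 + 1754} = \frac{-3696 + \left(40 + 64\right)^{2}}{-1597 + 1754} = \frac{-3696 + 104^{2}}{157} = \left(-3696 + 10816\right) \frac{1}{157} = 7120 \cdot \frac{1}{157} = \frac{7120}{157}$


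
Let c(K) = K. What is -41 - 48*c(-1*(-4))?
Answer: -233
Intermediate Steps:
-41 - 48*c(-1*(-4)) = -41 - (-48)*(-4) = -41 - 48*4 = -41 - 192 = -233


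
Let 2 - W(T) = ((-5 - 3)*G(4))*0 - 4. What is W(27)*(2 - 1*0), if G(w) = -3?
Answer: 12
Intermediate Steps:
W(T) = 6 (W(T) = 2 - (((-5 - 3)*(-3))*0 - 4) = 2 - (-8*(-3)*0 - 4) = 2 - (24*0 - 4) = 2 - (0 - 4) = 2 - 1*(-4) = 2 + 4 = 6)
W(27)*(2 - 1*0) = 6*(2 - 1*0) = 6*(2 + 0) = 6*2 = 12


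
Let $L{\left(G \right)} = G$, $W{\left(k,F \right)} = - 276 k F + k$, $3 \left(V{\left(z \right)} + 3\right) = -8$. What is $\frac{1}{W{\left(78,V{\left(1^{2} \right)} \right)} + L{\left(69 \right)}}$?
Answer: $\frac{1}{122139} \approx 8.1874 \cdot 10^{-6}$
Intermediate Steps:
$V{\left(z \right)} = - \frac{17}{3}$ ($V{\left(z \right)} = -3 + \frac{1}{3} \left(-8\right) = -3 - \frac{8}{3} = - \frac{17}{3}$)
$W{\left(k,F \right)} = k - 276 F k$ ($W{\left(k,F \right)} = - 276 F k + k = k - 276 F k$)
$\frac{1}{W{\left(78,V{\left(1^{2} \right)} \right)} + L{\left(69 \right)}} = \frac{1}{78 \left(1 - -1564\right) + 69} = \frac{1}{78 \left(1 + 1564\right) + 69} = \frac{1}{78 \cdot 1565 + 69} = \frac{1}{122070 + 69} = \frac{1}{122139}$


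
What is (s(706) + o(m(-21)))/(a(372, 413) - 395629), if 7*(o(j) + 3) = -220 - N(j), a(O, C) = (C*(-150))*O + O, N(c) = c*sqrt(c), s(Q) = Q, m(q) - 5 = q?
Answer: -4701/164084599 - 64*I/164084599 ≈ -2.865e-5 - 3.9004e-7*I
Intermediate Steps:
m(q) = 5 + q
N(c) = c**(3/2)
a(O, C) = O - 150*C*O (a(O, C) = (-150*C)*O + O = -150*C*O + O = O - 150*C*O)
o(j) = -241/7 - j**(3/2)/7 (o(j) = -3 + (-220 - j**(3/2))/7 = -3 + (-220/7 - j**(3/2)/7) = -241/7 - j**(3/2)/7)
(s(706) + o(m(-21)))/(a(372, 413) - 395629) = (706 + (-241/7 - (5 - 21)**(3/2)/7))/(372*(1 - 150*413) - 395629) = (706 + (-241/7 - (-64)*I/7))/(372*(1 - 61950) - 395629) = (706 + (-241/7 - (-64)*I/7))/(372*(-61949) - 395629) = (706 + (-241/7 + 64*I/7))/(-23045028 - 395629) = (4701/7 + 64*I/7)/(-23440657) = (4701/7 + 64*I/7)*(-1/23440657) = -4701/164084599 - 64*I/164084599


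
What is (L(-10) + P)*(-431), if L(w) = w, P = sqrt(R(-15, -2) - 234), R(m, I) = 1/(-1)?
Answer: 4310 - 431*I*sqrt(235) ≈ 4310.0 - 6607.1*I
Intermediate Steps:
R(m, I) = -1
P = I*sqrt(235) (P = sqrt(-1 - 234) = sqrt(-235) = I*sqrt(235) ≈ 15.33*I)
(L(-10) + P)*(-431) = (-10 + I*sqrt(235))*(-431) = 4310 - 431*I*sqrt(235)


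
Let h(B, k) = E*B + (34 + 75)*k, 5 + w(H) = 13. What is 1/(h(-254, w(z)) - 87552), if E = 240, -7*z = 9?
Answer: -1/147640 ≈ -6.7732e-6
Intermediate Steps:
z = -9/7 (z = -1/7*9 = -9/7 ≈ -1.2857)
w(H) = 8 (w(H) = -5 + 13 = 8)
h(B, k) = 109*k + 240*B (h(B, k) = 240*B + (34 + 75)*k = 240*B + 109*k = 109*k + 240*B)
1/(h(-254, w(z)) - 87552) = 1/((109*8 + 240*(-254)) - 87552) = 1/((872 - 60960) - 87552) = 1/(-60088 - 87552) = 1/(-147640) = -1/147640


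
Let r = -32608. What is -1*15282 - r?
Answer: 17326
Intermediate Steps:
-1*15282 - r = -1*15282 - 1*(-32608) = -15282 + 32608 = 17326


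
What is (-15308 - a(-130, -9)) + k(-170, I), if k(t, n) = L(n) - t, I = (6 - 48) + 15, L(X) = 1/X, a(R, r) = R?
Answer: -405217/27 ≈ -15008.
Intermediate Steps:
L(X) = 1/X
I = -27 (I = -42 + 15 = -27)
k(t, n) = 1/n - t
(-15308 - a(-130, -9)) + k(-170, I) = (-15308 - 1*(-130)) + (1/(-27) - 1*(-170)) = (-15308 + 130) + (-1/27 + 170) = -15178 + 4589/27 = -405217/27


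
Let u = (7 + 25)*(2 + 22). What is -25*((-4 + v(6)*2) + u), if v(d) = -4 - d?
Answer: -18600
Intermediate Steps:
u = 768 (u = 32*24 = 768)
-25*((-4 + v(6)*2) + u) = -25*((-4 + (-4 - 1*6)*2) + 768) = -25*((-4 + (-4 - 6)*2) + 768) = -25*((-4 - 10*2) + 768) = -25*((-4 - 20) + 768) = -25*(-24 + 768) = -25*744 = -18600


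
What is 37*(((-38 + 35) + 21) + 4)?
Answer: 814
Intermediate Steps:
37*(((-38 + 35) + 21) + 4) = 37*((-3 + 21) + 4) = 37*(18 + 4) = 37*22 = 814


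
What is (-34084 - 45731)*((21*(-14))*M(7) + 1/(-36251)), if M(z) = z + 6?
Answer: 11058473845245/36251 ≈ 3.0505e+8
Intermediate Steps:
M(z) = 6 + z
(-34084 - 45731)*((21*(-14))*M(7) + 1/(-36251)) = (-34084 - 45731)*((21*(-14))*(6 + 7) + 1/(-36251)) = -79815*(-294*13 - 1/36251) = -79815*(-3822 - 1/36251) = -79815*(-138551323/36251) = 11058473845245/36251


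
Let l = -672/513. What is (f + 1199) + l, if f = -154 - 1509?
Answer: -79568/171 ≈ -465.31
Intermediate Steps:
l = -224/171 (l = -672*1/513 = -224/171 ≈ -1.3099)
f = -1663
(f + 1199) + l = (-1663 + 1199) - 224/171 = -464 - 224/171 = -79568/171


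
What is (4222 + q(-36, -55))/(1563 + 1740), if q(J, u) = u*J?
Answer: 6202/3303 ≈ 1.8777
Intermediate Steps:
q(J, u) = J*u
(4222 + q(-36, -55))/(1563 + 1740) = (4222 - 36*(-55))/(1563 + 1740) = (4222 + 1980)/3303 = 6202*(1/3303) = 6202/3303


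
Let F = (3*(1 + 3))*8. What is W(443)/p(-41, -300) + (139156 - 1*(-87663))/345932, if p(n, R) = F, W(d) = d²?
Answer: 16977645923/8302368 ≈ 2044.9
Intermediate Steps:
F = 96 (F = (3*4)*8 = 12*8 = 96)
p(n, R) = 96
W(443)/p(-41, -300) + (139156 - 1*(-87663))/345932 = 443²/96 + (139156 - 1*(-87663))/345932 = 196249*(1/96) + (139156 + 87663)*(1/345932) = 196249/96 + 226819*(1/345932) = 196249/96 + 226819/345932 = 16977645923/8302368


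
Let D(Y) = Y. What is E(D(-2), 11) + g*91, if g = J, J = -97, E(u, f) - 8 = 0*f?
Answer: -8819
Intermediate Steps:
E(u, f) = 8 (E(u, f) = 8 + 0*f = 8 + 0 = 8)
g = -97
E(D(-2), 11) + g*91 = 8 - 97*91 = 8 - 8827 = -8819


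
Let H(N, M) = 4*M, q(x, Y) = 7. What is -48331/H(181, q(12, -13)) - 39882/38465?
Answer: -265738373/153860 ≈ -1727.1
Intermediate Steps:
-48331/H(181, q(12, -13)) - 39882/38465 = -48331/(4*7) - 39882/38465 = -48331/28 - 39882*1/38465 = -48331*1/28 - 39882/38465 = -48331/28 - 39882/38465 = -265738373/153860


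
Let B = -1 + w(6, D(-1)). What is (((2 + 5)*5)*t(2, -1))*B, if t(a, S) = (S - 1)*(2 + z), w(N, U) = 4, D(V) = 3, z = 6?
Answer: -1680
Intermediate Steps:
B = 3 (B = -1 + 4 = 3)
t(a, S) = -8 + 8*S (t(a, S) = (S - 1)*(2 + 6) = (-1 + S)*8 = -8 + 8*S)
(((2 + 5)*5)*t(2, -1))*B = (((2 + 5)*5)*(-8 + 8*(-1)))*3 = ((7*5)*(-8 - 8))*3 = (35*(-16))*3 = -560*3 = -1680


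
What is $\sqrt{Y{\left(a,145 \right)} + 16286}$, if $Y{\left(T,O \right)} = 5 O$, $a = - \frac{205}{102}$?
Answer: $\sqrt{17011} \approx 130.43$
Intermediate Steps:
$a = - \frac{205}{102}$ ($a = \left(-205\right) \frac{1}{102} = - \frac{205}{102} \approx -2.0098$)
$\sqrt{Y{\left(a,145 \right)} + 16286} = \sqrt{5 \cdot 145 + 16286} = \sqrt{725 + 16286} = \sqrt{17011}$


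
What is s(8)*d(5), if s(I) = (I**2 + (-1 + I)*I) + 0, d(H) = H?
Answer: 600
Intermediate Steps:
s(I) = I**2 + I*(-1 + I) (s(I) = (I**2 + I*(-1 + I)) + 0 = I**2 + I*(-1 + I))
s(8)*d(5) = (8*(-1 + 2*8))*5 = (8*(-1 + 16))*5 = (8*15)*5 = 120*5 = 600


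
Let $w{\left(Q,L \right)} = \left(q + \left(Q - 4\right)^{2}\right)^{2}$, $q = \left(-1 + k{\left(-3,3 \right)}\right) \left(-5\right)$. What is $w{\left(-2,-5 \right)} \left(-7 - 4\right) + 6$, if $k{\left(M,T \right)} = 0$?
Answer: $-18485$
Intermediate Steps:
$q = 5$ ($q = \left(-1 + 0\right) \left(-5\right) = \left(-1\right) \left(-5\right) = 5$)
$w{\left(Q,L \right)} = \left(5 + \left(-4 + Q\right)^{2}\right)^{2}$ ($w{\left(Q,L \right)} = \left(5 + \left(Q - 4\right)^{2}\right)^{2} = \left(5 + \left(-4 + Q\right)^{2}\right)^{2}$)
$w{\left(-2,-5 \right)} \left(-7 - 4\right) + 6 = \left(5 + \left(-4 - 2\right)^{2}\right)^{2} \left(-7 - 4\right) + 6 = \left(5 + \left(-6\right)^{2}\right)^{2} \left(-7 - 4\right) + 6 = \left(5 + 36\right)^{2} \left(-11\right) + 6 = 41^{2} \left(-11\right) + 6 = 1681 \left(-11\right) + 6 = -18491 + 6 = -18485$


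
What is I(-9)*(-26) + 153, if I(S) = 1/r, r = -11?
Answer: 1709/11 ≈ 155.36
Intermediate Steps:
I(S) = -1/11 (I(S) = 1/(-11) = -1/11)
I(-9)*(-26) + 153 = -1/11*(-26) + 153 = 26/11 + 153 = 1709/11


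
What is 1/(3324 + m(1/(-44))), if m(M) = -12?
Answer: 1/3312 ≈ 0.00030193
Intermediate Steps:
1/(3324 + m(1/(-44))) = 1/(3324 - 12) = 1/3312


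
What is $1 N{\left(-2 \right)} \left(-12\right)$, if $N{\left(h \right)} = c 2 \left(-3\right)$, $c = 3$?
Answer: $216$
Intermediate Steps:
$N{\left(h \right)} = -18$ ($N{\left(h \right)} = 3 \cdot 2 \left(-3\right) = 6 \left(-3\right) = -18$)
$1 N{\left(-2 \right)} \left(-12\right) = 1 \left(-18\right) \left(-12\right) = \left(-18\right) \left(-12\right) = 216$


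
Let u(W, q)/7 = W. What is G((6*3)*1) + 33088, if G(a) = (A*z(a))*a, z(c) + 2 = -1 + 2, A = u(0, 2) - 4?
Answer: 33160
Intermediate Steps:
u(W, q) = 7*W
A = -4 (A = 7*0 - 4 = 0 - 4 = -4)
z(c) = -1 (z(c) = -2 + (-1 + 2) = -2 + 1 = -1)
G(a) = 4*a (G(a) = (-4*(-1))*a = 4*a)
G((6*3)*1) + 33088 = 4*((6*3)*1) + 33088 = 4*(18*1) + 33088 = 4*18 + 33088 = 72 + 33088 = 33160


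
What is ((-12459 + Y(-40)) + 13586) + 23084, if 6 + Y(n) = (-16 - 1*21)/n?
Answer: 968237/40 ≈ 24206.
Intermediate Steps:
Y(n) = -6 - 37/n (Y(n) = -6 + (-16 - 1*21)/n = -6 + (-16 - 21)/n = -6 - 37/n)
((-12459 + Y(-40)) + 13586) + 23084 = ((-12459 + (-6 - 37/(-40))) + 13586) + 23084 = ((-12459 + (-6 - 37*(-1/40))) + 13586) + 23084 = ((-12459 + (-6 + 37/40)) + 13586) + 23084 = ((-12459 - 203/40) + 13586) + 23084 = (-498563/40 + 13586) + 23084 = 44877/40 + 23084 = 968237/40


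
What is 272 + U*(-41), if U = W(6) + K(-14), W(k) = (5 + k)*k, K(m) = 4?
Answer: -2598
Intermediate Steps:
W(k) = k*(5 + k)
U = 70 (U = 6*(5 + 6) + 4 = 6*11 + 4 = 66 + 4 = 70)
272 + U*(-41) = 272 + 70*(-41) = 272 - 2870 = -2598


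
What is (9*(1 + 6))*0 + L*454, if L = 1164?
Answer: 528456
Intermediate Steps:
(9*(1 + 6))*0 + L*454 = (9*(1 + 6))*0 + 1164*454 = (9*7)*0 + 528456 = 63*0 + 528456 = 0 + 528456 = 528456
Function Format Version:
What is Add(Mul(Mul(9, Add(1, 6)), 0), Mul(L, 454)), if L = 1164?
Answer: 528456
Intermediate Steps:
Add(Mul(Mul(9, Add(1, 6)), 0), Mul(L, 454)) = Add(Mul(Mul(9, Add(1, 6)), 0), Mul(1164, 454)) = Add(Mul(Mul(9, 7), 0), 528456) = Add(Mul(63, 0), 528456) = Add(0, 528456) = 528456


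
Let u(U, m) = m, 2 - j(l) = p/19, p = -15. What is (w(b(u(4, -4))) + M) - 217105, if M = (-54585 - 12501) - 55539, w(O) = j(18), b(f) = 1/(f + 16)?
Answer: -6454817/19 ≈ -3.3973e+5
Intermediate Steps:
j(l) = 53/19 (j(l) = 2 - (-15)/19 = 2 - 1*(-15/19) = 2 + 15/19 = 53/19)
b(f) = 1/(16 + f)
w(O) = 53/19
M = -122625 (M = -67086 - 55539 = -122625)
(w(b(u(4, -4))) + M) - 217105 = (53/19 - 122625) - 217105 = -2329822/19 - 217105 = -6454817/19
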